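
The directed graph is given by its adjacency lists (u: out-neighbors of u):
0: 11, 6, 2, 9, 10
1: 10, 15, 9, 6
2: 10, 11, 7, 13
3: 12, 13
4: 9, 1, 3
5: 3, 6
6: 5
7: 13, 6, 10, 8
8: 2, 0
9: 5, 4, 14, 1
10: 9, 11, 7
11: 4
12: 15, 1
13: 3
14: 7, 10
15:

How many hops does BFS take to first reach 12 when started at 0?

4

Level 0: 0
Level 1: 2, 6, 9, 10, 11
Level 2: 1, 4, 5, 7, 13, 14
Level 3: 3, 8, 15
Level 4: 12
12 first appears at level 4.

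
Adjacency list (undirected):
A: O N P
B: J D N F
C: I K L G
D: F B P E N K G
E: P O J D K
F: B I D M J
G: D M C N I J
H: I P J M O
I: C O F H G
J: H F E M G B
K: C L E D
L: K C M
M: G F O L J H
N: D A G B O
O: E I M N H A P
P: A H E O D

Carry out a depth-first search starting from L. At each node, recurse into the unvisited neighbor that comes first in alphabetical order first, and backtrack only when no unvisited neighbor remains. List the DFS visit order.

L, C, G, D, B, F, I, H, J, E, K, O, A, N, P, M

Visit L
L → C
C → G
G → D
D → B
B → F
F → I
I → H
H → J
J → E
E → K
E → O
O → A
A → N
A → P
O → M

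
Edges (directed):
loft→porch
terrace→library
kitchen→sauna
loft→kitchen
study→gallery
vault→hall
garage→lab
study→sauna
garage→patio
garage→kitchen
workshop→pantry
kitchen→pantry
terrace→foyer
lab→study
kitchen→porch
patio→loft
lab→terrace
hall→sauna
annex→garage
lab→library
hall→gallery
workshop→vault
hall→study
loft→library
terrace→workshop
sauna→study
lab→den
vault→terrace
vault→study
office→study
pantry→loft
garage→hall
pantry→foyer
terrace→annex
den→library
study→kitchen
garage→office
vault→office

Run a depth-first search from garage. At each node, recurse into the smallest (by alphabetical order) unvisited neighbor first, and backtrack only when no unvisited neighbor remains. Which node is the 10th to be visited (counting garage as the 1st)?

library

Visit garage
garage → hall
hall → gallery
hall → sauna
sauna → study
study → kitchen
kitchen → pantry
pantry → foyer
pantry → loft
loft → library
loft → porch
garage → lab
lab → den
lab → terrace
terrace → annex
terrace → workshop
workshop → vault
vault → office
garage → patio

Visit order: garage, hall, gallery, sauna, study, kitchen, pantry, foyer, loft, library, porch, lab, den, terrace, annex, workshop, vault, office, patio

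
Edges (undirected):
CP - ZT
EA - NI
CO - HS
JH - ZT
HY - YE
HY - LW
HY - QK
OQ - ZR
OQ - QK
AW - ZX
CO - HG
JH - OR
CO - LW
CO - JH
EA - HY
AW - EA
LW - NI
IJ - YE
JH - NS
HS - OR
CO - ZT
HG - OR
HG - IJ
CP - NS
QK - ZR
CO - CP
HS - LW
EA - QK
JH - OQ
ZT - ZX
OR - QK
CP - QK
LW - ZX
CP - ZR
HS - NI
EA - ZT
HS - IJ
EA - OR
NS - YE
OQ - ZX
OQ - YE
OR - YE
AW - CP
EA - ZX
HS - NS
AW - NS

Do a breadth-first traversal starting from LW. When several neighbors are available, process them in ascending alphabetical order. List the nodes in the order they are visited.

Visit LW; enqueue CO, HS, HY, NI, ZX → queue [CO, HS, HY, NI, ZX]
Visit CO; enqueue CP, HG, JH, ZT → queue [HS, HY, NI, ZX, CP, HG, JH, ZT]
Visit HS; enqueue IJ, NS, OR → queue [HY, NI, ZX, CP, HG, JH, ZT, IJ, NS, OR]
Visit HY; enqueue EA, QK, YE → queue [NI, ZX, CP, HG, JH, ZT, IJ, NS, OR, EA, QK, YE]
Visit NI → queue [ZX, CP, HG, JH, ZT, IJ, NS, OR, EA, QK, YE]
Visit ZX; enqueue AW, OQ → queue [CP, HG, JH, ZT, IJ, NS, OR, EA, QK, YE, AW, OQ]
Visit CP; enqueue ZR → queue [HG, JH, ZT, IJ, NS, OR, EA, QK, YE, AW, OQ, ZR]
Visit HG → queue [JH, ZT, IJ, NS, OR, EA, QK, YE, AW, OQ, ZR]
Visit JH → queue [ZT, IJ, NS, OR, EA, QK, YE, AW, OQ, ZR]
Visit ZT → queue [IJ, NS, OR, EA, QK, YE, AW, OQ, ZR]
Visit IJ → queue [NS, OR, EA, QK, YE, AW, OQ, ZR]
Visit NS → queue [OR, EA, QK, YE, AW, OQ, ZR]
Visit OR → queue [EA, QK, YE, AW, OQ, ZR]
Visit EA → queue [QK, YE, AW, OQ, ZR]
Visit QK → queue [YE, AW, OQ, ZR]
Visit YE → queue [AW, OQ, ZR]
Visit AW → queue [OQ, ZR]
Visit OQ → queue [ZR]
Visit ZR → queue []

LW -> CO -> HS -> HY -> NI -> ZX -> CP -> HG -> JH -> ZT -> IJ -> NS -> OR -> EA -> QK -> YE -> AW -> OQ -> ZR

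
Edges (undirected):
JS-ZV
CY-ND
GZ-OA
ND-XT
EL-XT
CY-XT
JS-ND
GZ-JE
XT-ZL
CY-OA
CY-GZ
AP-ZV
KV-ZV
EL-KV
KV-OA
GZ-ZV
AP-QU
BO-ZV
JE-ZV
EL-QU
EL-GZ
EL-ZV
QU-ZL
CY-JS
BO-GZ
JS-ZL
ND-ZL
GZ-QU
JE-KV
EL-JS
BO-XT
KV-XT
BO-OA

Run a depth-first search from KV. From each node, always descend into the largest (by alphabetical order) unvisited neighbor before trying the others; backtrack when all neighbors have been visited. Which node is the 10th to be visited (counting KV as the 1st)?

QU

Visit KV
KV → ZV
ZV → JS
JS → ZL
ZL → XT
XT → ND
ND → CY
CY → OA
OA → GZ
GZ → QU
QU → EL
QU → AP
GZ → JE
GZ → BO

Visit order: KV, ZV, JS, ZL, XT, ND, CY, OA, GZ, QU, EL, AP, JE, BO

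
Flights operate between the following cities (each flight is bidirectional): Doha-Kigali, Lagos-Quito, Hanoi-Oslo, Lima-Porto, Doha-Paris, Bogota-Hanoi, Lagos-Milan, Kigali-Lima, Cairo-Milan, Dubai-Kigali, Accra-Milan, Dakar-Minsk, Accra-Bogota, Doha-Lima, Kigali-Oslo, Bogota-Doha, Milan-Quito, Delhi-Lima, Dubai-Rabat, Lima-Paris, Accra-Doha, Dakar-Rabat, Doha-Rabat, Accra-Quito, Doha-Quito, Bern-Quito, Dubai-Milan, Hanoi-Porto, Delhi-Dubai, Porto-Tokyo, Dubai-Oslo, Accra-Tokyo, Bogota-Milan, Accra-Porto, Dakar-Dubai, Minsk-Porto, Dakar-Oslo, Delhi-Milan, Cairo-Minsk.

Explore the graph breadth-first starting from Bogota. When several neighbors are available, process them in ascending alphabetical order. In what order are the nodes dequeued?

Visit Bogota; enqueue Accra, Doha, Hanoi, Milan → queue [Accra, Doha, Hanoi, Milan]
Visit Accra; enqueue Porto, Quito, Tokyo → queue [Doha, Hanoi, Milan, Porto, Quito, Tokyo]
Visit Doha; enqueue Kigali, Lima, Paris, Rabat → queue [Hanoi, Milan, Porto, Quito, Tokyo, Kigali, Lima, Paris, Rabat]
Visit Hanoi; enqueue Oslo → queue [Milan, Porto, Quito, Tokyo, Kigali, Lima, Paris, Rabat, Oslo]
Visit Milan; enqueue Cairo, Delhi, Dubai, Lagos → queue [Porto, Quito, Tokyo, Kigali, Lima, Paris, Rabat, Oslo, Cairo, Delhi, Dubai, Lagos]
Visit Porto; enqueue Minsk → queue [Quito, Tokyo, Kigali, Lima, Paris, Rabat, Oslo, Cairo, Delhi, Dubai, Lagos, Minsk]
Visit Quito; enqueue Bern → queue [Tokyo, Kigali, Lima, Paris, Rabat, Oslo, Cairo, Delhi, Dubai, Lagos, Minsk, Bern]
Visit Tokyo → queue [Kigali, Lima, Paris, Rabat, Oslo, Cairo, Delhi, Dubai, Lagos, Minsk, Bern]
Visit Kigali → queue [Lima, Paris, Rabat, Oslo, Cairo, Delhi, Dubai, Lagos, Minsk, Bern]
Visit Lima → queue [Paris, Rabat, Oslo, Cairo, Delhi, Dubai, Lagos, Minsk, Bern]
Visit Paris → queue [Rabat, Oslo, Cairo, Delhi, Dubai, Lagos, Minsk, Bern]
Visit Rabat; enqueue Dakar → queue [Oslo, Cairo, Delhi, Dubai, Lagos, Minsk, Bern, Dakar]
Visit Oslo → queue [Cairo, Delhi, Dubai, Lagos, Minsk, Bern, Dakar]
Visit Cairo → queue [Delhi, Dubai, Lagos, Minsk, Bern, Dakar]
Visit Delhi → queue [Dubai, Lagos, Minsk, Bern, Dakar]
Visit Dubai → queue [Lagos, Minsk, Bern, Dakar]
Visit Lagos → queue [Minsk, Bern, Dakar]
Visit Minsk → queue [Bern, Dakar]
Visit Bern → queue [Dakar]
Visit Dakar → queue []

Bogota, Accra, Doha, Hanoi, Milan, Porto, Quito, Tokyo, Kigali, Lima, Paris, Rabat, Oslo, Cairo, Delhi, Dubai, Lagos, Minsk, Bern, Dakar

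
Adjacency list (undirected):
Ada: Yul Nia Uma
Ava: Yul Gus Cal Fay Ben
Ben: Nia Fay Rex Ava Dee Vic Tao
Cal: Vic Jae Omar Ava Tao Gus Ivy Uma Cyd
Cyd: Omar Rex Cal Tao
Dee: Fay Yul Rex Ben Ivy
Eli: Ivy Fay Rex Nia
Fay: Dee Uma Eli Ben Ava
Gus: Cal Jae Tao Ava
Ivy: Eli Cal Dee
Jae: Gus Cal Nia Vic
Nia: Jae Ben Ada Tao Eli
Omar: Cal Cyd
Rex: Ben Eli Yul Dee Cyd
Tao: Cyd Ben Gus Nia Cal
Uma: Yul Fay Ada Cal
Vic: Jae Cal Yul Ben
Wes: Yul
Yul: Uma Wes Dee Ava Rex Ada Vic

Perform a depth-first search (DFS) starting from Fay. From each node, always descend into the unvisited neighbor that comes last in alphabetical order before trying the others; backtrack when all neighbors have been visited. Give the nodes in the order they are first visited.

Visit Fay
Fay → Uma
Uma → Yul
Yul → Wes
Yul → Vic
Vic → Jae
Jae → Nia
Nia → Tao
Tao → Gus
Gus → Cal
Cal → Omar
Omar → Cyd
Cyd → Rex
Rex → Eli
Eli → Ivy
Ivy → Dee
Dee → Ben
Ben → Ava
Nia → Ada

Fay Uma Yul Wes Vic Jae Nia Tao Gus Cal Omar Cyd Rex Eli Ivy Dee Ben Ava Ada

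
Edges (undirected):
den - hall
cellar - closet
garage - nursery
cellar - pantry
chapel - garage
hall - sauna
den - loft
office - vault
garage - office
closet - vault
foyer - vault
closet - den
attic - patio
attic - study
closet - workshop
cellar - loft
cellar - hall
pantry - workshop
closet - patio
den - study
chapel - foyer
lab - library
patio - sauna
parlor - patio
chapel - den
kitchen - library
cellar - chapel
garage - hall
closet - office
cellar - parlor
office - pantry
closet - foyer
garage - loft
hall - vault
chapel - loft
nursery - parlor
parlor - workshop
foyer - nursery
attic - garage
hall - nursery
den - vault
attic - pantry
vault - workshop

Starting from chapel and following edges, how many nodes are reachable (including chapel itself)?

18

BFS from chapel visits: chapel, cellar, den, foyer, garage, loft, closet, hall, pantry, parlor, study, vault, nursery, attic, office, patio, workshop, sauna
Reachable nodes: 18 of 21 total.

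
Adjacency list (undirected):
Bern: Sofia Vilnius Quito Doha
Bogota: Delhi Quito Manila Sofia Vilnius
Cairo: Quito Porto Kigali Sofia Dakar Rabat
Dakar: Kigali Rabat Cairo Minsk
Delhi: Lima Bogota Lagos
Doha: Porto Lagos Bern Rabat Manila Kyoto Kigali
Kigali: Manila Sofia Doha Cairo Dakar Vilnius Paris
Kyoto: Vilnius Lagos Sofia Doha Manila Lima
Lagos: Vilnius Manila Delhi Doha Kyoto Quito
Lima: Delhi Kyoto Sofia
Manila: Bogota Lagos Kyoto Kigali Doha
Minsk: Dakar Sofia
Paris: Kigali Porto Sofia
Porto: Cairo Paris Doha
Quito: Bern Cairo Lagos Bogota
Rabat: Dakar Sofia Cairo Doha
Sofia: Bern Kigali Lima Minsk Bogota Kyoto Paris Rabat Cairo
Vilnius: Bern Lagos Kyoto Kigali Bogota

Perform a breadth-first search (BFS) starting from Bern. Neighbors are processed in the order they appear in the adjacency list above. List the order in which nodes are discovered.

Bern, Sofia, Vilnius, Quito, Doha, Kigali, Lima, Minsk, Bogota, Kyoto, Paris, Rabat, Cairo, Lagos, Porto, Manila, Dakar, Delhi

Visit Bern; enqueue Sofia, Vilnius, Quito, Doha → queue [Sofia, Vilnius, Quito, Doha]
Visit Sofia; enqueue Kigali, Lima, Minsk, Bogota, Kyoto, Paris, Rabat, Cairo → queue [Vilnius, Quito, Doha, Kigali, Lima, Minsk, Bogota, Kyoto, Paris, Rabat, Cairo]
Visit Vilnius; enqueue Lagos → queue [Quito, Doha, Kigali, Lima, Minsk, Bogota, Kyoto, Paris, Rabat, Cairo, Lagos]
Visit Quito → queue [Doha, Kigali, Lima, Minsk, Bogota, Kyoto, Paris, Rabat, Cairo, Lagos]
Visit Doha; enqueue Porto, Manila → queue [Kigali, Lima, Minsk, Bogota, Kyoto, Paris, Rabat, Cairo, Lagos, Porto, Manila]
Visit Kigali; enqueue Dakar → queue [Lima, Minsk, Bogota, Kyoto, Paris, Rabat, Cairo, Lagos, Porto, Manila, Dakar]
Visit Lima; enqueue Delhi → queue [Minsk, Bogota, Kyoto, Paris, Rabat, Cairo, Lagos, Porto, Manila, Dakar, Delhi]
Visit Minsk → queue [Bogota, Kyoto, Paris, Rabat, Cairo, Lagos, Porto, Manila, Dakar, Delhi]
Visit Bogota → queue [Kyoto, Paris, Rabat, Cairo, Lagos, Porto, Manila, Dakar, Delhi]
Visit Kyoto → queue [Paris, Rabat, Cairo, Lagos, Porto, Manila, Dakar, Delhi]
Visit Paris → queue [Rabat, Cairo, Lagos, Porto, Manila, Dakar, Delhi]
Visit Rabat → queue [Cairo, Lagos, Porto, Manila, Dakar, Delhi]
Visit Cairo → queue [Lagos, Porto, Manila, Dakar, Delhi]
Visit Lagos → queue [Porto, Manila, Dakar, Delhi]
Visit Porto → queue [Manila, Dakar, Delhi]
Visit Manila → queue [Dakar, Delhi]
Visit Dakar → queue [Delhi]
Visit Delhi → queue []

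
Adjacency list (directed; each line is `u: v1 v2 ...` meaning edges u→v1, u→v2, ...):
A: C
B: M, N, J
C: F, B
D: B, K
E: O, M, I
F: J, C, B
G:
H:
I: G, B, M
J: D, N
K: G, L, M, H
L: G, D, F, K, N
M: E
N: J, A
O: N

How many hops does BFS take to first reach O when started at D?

Level 0: D
Level 1: B, K
Level 2: G, H, J, L, M, N
Level 3: A, E, F
Level 4: C, I, O
O first appears at level 4.

4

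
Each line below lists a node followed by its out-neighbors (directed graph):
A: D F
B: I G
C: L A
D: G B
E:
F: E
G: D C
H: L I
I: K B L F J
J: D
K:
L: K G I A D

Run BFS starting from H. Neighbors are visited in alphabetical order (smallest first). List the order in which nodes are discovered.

Visit H; enqueue I, L → queue [I, L]
Visit I; enqueue B, F, J, K → queue [L, B, F, J, K]
Visit L; enqueue A, D, G → queue [B, F, J, K, A, D, G]
Visit B → queue [F, J, K, A, D, G]
Visit F; enqueue E → queue [J, K, A, D, G, E]
Visit J → queue [K, A, D, G, E]
Visit K → queue [A, D, G, E]
Visit A → queue [D, G, E]
Visit D → queue [G, E]
Visit G; enqueue C → queue [E, C]
Visit E → queue [C]
Visit C → queue []

H I L B F J K A D G E C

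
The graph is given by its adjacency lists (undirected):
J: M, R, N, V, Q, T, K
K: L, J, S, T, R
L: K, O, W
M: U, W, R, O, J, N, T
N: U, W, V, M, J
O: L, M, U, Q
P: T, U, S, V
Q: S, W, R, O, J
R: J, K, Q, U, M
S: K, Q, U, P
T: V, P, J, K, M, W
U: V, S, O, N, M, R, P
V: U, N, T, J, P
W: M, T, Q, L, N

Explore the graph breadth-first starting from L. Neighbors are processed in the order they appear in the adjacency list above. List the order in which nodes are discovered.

L, K, O, W, J, S, T, R, M, U, Q, N, V, P

Visit L; enqueue K, O, W → queue [K, O, W]
Visit K; enqueue J, S, T, R → queue [O, W, J, S, T, R]
Visit O; enqueue M, U, Q → queue [W, J, S, T, R, M, U, Q]
Visit W; enqueue N → queue [J, S, T, R, M, U, Q, N]
Visit J; enqueue V → queue [S, T, R, M, U, Q, N, V]
Visit S; enqueue P → queue [T, R, M, U, Q, N, V, P]
Visit T → queue [R, M, U, Q, N, V, P]
Visit R → queue [M, U, Q, N, V, P]
Visit M → queue [U, Q, N, V, P]
Visit U → queue [Q, N, V, P]
Visit Q → queue [N, V, P]
Visit N → queue [V, P]
Visit V → queue [P]
Visit P → queue []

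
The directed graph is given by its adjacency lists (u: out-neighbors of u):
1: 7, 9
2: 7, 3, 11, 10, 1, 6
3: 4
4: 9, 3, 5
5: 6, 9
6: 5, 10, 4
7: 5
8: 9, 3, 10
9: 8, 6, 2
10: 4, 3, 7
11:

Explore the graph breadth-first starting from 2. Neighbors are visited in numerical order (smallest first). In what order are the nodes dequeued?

Visit 2; enqueue 1, 3, 6, 7, 10, 11 → queue [1, 3, 6, 7, 10, 11]
Visit 1; enqueue 9 → queue [3, 6, 7, 10, 11, 9]
Visit 3; enqueue 4 → queue [6, 7, 10, 11, 9, 4]
Visit 6; enqueue 5 → queue [7, 10, 11, 9, 4, 5]
Visit 7 → queue [10, 11, 9, 4, 5]
Visit 10 → queue [11, 9, 4, 5]
Visit 11 → queue [9, 4, 5]
Visit 9; enqueue 8 → queue [4, 5, 8]
Visit 4 → queue [5, 8]
Visit 5 → queue [8]
Visit 8 → queue []

2 1 3 6 7 10 11 9 4 5 8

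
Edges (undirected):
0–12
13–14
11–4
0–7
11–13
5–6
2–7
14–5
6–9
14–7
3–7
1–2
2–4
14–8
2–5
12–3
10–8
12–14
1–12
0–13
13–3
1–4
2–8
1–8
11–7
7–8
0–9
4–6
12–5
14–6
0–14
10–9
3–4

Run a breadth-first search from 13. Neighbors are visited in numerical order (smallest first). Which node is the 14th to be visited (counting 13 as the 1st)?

10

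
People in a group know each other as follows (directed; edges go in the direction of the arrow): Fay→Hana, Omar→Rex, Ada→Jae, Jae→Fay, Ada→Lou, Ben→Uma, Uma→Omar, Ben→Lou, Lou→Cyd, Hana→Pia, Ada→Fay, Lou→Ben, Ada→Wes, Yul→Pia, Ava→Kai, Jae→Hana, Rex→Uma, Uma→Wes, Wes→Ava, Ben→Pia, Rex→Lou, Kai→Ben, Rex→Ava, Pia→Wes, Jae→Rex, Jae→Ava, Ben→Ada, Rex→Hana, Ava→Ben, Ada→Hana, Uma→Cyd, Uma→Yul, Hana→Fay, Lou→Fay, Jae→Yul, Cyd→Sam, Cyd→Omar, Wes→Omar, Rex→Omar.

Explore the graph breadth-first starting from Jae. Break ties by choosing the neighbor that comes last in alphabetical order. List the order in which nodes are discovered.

Jae, Yul, Rex, Hana, Fay, Ava, Pia, Uma, Omar, Lou, Kai, Ben, Wes, Cyd, Ada, Sam

Visit Jae; enqueue Yul, Rex, Hana, Fay, Ava → queue [Yul, Rex, Hana, Fay, Ava]
Visit Yul; enqueue Pia → queue [Rex, Hana, Fay, Ava, Pia]
Visit Rex; enqueue Uma, Omar, Lou → queue [Hana, Fay, Ava, Pia, Uma, Omar, Lou]
Visit Hana → queue [Fay, Ava, Pia, Uma, Omar, Lou]
Visit Fay → queue [Ava, Pia, Uma, Omar, Lou]
Visit Ava; enqueue Kai, Ben → queue [Pia, Uma, Omar, Lou, Kai, Ben]
Visit Pia; enqueue Wes → queue [Uma, Omar, Lou, Kai, Ben, Wes]
Visit Uma; enqueue Cyd → queue [Omar, Lou, Kai, Ben, Wes, Cyd]
Visit Omar → queue [Lou, Kai, Ben, Wes, Cyd]
Visit Lou → queue [Kai, Ben, Wes, Cyd]
Visit Kai → queue [Ben, Wes, Cyd]
Visit Ben; enqueue Ada → queue [Wes, Cyd, Ada]
Visit Wes → queue [Cyd, Ada]
Visit Cyd; enqueue Sam → queue [Ada, Sam]
Visit Ada → queue [Sam]
Visit Sam → queue []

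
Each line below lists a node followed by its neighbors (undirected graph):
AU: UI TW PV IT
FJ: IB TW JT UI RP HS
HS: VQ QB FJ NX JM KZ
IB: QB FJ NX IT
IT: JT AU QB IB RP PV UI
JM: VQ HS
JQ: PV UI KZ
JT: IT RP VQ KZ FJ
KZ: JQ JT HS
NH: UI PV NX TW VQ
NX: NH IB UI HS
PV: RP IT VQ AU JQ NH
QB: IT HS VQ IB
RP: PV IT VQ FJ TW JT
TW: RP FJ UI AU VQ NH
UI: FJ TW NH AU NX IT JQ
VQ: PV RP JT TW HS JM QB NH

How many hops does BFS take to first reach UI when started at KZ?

2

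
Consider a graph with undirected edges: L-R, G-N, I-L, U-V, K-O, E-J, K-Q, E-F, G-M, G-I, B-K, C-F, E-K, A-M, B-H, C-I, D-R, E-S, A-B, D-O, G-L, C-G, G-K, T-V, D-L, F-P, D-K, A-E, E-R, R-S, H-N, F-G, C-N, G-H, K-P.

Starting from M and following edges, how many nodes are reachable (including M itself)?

BFS from M visits: M, A, G, B, E, C, F, H, I, K, L, N, J, R, S, P, D, O, Q
Reachable nodes: 19 of 22 total.

19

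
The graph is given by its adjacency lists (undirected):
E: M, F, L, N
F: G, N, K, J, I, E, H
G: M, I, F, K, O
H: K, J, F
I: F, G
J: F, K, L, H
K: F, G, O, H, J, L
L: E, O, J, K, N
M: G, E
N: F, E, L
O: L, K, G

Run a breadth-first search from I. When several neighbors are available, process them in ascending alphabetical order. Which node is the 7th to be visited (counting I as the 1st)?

K

Visit I; enqueue F, G → queue [F, G]
Visit F; enqueue E, H, J, K, N → queue [G, E, H, J, K, N]
Visit G; enqueue M, O → queue [E, H, J, K, N, M, O]
Visit E; enqueue L → queue [H, J, K, N, M, O, L]
Visit H → queue [J, K, N, M, O, L]
Visit J → queue [K, N, M, O, L]
Visit K → queue [N, M, O, L]
Visit N → queue [M, O, L]
Visit M → queue [O, L]
Visit O → queue [L]
Visit L → queue []

Visit order: I, F, G, E, H, J, K, N, M, O, L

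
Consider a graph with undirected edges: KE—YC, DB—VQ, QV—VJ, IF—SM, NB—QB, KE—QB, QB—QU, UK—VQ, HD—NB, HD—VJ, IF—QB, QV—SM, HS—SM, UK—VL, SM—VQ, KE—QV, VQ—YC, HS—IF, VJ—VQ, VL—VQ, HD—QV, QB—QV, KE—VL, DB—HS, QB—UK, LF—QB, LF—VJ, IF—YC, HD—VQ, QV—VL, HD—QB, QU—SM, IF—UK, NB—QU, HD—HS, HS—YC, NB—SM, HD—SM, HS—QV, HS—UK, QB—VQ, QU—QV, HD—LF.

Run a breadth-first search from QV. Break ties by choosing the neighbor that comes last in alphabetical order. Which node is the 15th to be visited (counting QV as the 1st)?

YC

Visit QV; enqueue VL, VJ, SM, QU, QB, KE, HS, HD → queue [VL, VJ, SM, QU, QB, KE, HS, HD]
Visit VL; enqueue VQ, UK → queue [VJ, SM, QU, QB, KE, HS, HD, VQ, UK]
Visit VJ; enqueue LF → queue [SM, QU, QB, KE, HS, HD, VQ, UK, LF]
Visit SM; enqueue NB, IF → queue [QU, QB, KE, HS, HD, VQ, UK, LF, NB, IF]
Visit QU → queue [QB, KE, HS, HD, VQ, UK, LF, NB, IF]
Visit QB → queue [KE, HS, HD, VQ, UK, LF, NB, IF]
Visit KE; enqueue YC → queue [HS, HD, VQ, UK, LF, NB, IF, YC]
Visit HS; enqueue DB → queue [HD, VQ, UK, LF, NB, IF, YC, DB]
Visit HD → queue [VQ, UK, LF, NB, IF, YC, DB]
Visit VQ → queue [UK, LF, NB, IF, YC, DB]
Visit UK → queue [LF, NB, IF, YC, DB]
Visit LF → queue [NB, IF, YC, DB]
Visit NB → queue [IF, YC, DB]
Visit IF → queue [YC, DB]
Visit YC → queue [DB]
Visit DB → queue []

Visit order: QV, VL, VJ, SM, QU, QB, KE, HS, HD, VQ, UK, LF, NB, IF, YC, DB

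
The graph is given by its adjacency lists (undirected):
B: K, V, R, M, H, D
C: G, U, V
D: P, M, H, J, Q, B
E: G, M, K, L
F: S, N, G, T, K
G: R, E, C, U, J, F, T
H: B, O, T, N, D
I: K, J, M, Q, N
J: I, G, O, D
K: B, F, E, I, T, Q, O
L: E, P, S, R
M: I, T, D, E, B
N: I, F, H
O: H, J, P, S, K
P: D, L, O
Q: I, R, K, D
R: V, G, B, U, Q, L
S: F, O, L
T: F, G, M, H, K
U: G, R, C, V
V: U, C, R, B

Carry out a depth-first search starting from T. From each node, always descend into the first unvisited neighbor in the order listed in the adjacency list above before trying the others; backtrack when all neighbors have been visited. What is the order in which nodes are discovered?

T, F, S, O, H, B, K, E, G, R, V, U, C, Q, I, J, D, P, L, M, N

Visit T
T → F
F → S
S → O
O → H
H → B
B → K
K → E
E → G
G → R
R → V
V → U
U → C
R → Q
Q → I
I → J
J → D
D → P
P → L
D → M
I → N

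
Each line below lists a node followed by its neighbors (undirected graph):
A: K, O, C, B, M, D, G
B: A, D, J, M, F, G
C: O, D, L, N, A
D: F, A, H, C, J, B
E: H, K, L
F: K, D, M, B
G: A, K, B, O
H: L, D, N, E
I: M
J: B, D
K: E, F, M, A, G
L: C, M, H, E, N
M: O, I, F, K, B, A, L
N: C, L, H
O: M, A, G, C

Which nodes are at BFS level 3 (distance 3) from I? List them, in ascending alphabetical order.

C, D, E, G, H, J, N

Level 0: I
Level 1: M
Level 2: A, B, F, K, L, O
Level 3: C, D, E, G, H, J, N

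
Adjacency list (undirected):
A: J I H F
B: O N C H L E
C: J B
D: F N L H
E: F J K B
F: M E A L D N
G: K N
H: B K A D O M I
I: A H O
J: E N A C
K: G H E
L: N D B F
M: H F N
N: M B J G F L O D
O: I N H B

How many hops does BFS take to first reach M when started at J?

Level 0: J
Level 1: A, C, E, N
Level 2: B, D, F, G, H, I, K, L, M, O
M first appears at level 2.

2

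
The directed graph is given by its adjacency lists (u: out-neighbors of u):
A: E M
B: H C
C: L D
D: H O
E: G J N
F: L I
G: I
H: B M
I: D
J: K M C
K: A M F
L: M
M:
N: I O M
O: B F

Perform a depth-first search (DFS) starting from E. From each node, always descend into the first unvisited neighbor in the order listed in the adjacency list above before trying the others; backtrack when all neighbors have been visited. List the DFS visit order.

Visit E
E → G
G → I
I → D
D → H
H → B
B → C
C → L
L → M
D → O
O → F
E → J
J → K
K → A
E → N

E, G, I, D, H, B, C, L, M, O, F, J, K, A, N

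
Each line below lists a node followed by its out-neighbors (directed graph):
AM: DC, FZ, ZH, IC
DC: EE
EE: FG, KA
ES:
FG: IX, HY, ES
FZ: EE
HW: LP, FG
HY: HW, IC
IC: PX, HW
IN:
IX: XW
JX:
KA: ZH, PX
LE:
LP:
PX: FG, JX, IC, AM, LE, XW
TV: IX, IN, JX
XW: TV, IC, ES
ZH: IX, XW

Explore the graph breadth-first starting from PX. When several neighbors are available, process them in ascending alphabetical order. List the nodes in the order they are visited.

Visit PX; enqueue AM, FG, IC, JX, LE, XW → queue [AM, FG, IC, JX, LE, XW]
Visit AM; enqueue DC, FZ, ZH → queue [FG, IC, JX, LE, XW, DC, FZ, ZH]
Visit FG; enqueue ES, HY, IX → queue [IC, JX, LE, XW, DC, FZ, ZH, ES, HY, IX]
Visit IC; enqueue HW → queue [JX, LE, XW, DC, FZ, ZH, ES, HY, IX, HW]
Visit JX → queue [LE, XW, DC, FZ, ZH, ES, HY, IX, HW]
Visit LE → queue [XW, DC, FZ, ZH, ES, HY, IX, HW]
Visit XW; enqueue TV → queue [DC, FZ, ZH, ES, HY, IX, HW, TV]
Visit DC; enqueue EE → queue [FZ, ZH, ES, HY, IX, HW, TV, EE]
Visit FZ → queue [ZH, ES, HY, IX, HW, TV, EE]
Visit ZH → queue [ES, HY, IX, HW, TV, EE]
Visit ES → queue [HY, IX, HW, TV, EE]
Visit HY → queue [IX, HW, TV, EE]
Visit IX → queue [HW, TV, EE]
Visit HW; enqueue LP → queue [TV, EE, LP]
Visit TV; enqueue IN → queue [EE, LP, IN]
Visit EE; enqueue KA → queue [LP, IN, KA]
Visit LP → queue [IN, KA]
Visit IN → queue [KA]
Visit KA → queue []

PX, AM, FG, IC, JX, LE, XW, DC, FZ, ZH, ES, HY, IX, HW, TV, EE, LP, IN, KA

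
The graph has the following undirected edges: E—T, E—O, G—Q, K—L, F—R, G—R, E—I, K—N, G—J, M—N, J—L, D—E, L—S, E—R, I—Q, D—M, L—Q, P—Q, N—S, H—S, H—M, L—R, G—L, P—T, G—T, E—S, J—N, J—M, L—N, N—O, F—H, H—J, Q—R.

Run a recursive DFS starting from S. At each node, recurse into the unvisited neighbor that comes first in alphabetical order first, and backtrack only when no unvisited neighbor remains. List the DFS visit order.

Visit S
S → E
E → D
D → M
M → H
H → F
F → R
R → G
G → J
J → L
L → K
K → N
N → O
L → Q
Q → I
Q → P
P → T

S → E → D → M → H → F → R → G → J → L → K → N → O → Q → I → P → T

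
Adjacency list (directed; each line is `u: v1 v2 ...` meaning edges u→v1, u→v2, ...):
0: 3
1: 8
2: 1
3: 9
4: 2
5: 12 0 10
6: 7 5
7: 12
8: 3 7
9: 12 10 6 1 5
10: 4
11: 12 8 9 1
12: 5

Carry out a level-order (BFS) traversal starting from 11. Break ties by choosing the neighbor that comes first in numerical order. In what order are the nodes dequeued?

11, 1, 8, 9, 12, 3, 7, 5, 6, 10, 0, 4, 2

Visit 11; enqueue 1, 8, 9, 12 → queue [1, 8, 9, 12]
Visit 1 → queue [8, 9, 12]
Visit 8; enqueue 3, 7 → queue [9, 12, 3, 7]
Visit 9; enqueue 5, 6, 10 → queue [12, 3, 7, 5, 6, 10]
Visit 12 → queue [3, 7, 5, 6, 10]
Visit 3 → queue [7, 5, 6, 10]
Visit 7 → queue [5, 6, 10]
Visit 5; enqueue 0 → queue [6, 10, 0]
Visit 6 → queue [10, 0]
Visit 10; enqueue 4 → queue [0, 4]
Visit 0 → queue [4]
Visit 4; enqueue 2 → queue [2]
Visit 2 → queue []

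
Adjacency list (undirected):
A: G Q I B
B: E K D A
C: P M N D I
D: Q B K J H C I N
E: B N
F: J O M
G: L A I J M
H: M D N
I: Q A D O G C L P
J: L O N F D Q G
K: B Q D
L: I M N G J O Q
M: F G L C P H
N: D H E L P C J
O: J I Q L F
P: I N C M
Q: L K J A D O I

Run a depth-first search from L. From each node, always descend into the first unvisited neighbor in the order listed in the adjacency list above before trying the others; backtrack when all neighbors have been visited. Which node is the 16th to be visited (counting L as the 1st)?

P

Visit L
L → I
I → Q
Q → K
K → B
B → E
E → N
N → D
D → J
J → O
O → F
F → M
M → G
G → A
M → C
C → P
M → H

Visit order: L, I, Q, K, B, E, N, D, J, O, F, M, G, A, C, P, H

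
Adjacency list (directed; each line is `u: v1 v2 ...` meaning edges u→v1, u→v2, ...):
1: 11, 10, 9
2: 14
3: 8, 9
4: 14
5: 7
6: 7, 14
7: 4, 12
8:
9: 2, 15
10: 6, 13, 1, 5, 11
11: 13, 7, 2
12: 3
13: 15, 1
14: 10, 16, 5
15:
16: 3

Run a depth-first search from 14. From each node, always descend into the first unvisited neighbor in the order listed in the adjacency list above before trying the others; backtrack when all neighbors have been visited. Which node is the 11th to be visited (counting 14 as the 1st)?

15

Visit 14
14 → 10
10 → 6
6 → 7
7 → 4
7 → 12
12 → 3
3 → 8
3 → 9
9 → 2
9 → 15
10 → 13
13 → 1
1 → 11
10 → 5
14 → 16

Visit order: 14, 10, 6, 7, 4, 12, 3, 8, 9, 2, 15, 13, 1, 11, 5, 16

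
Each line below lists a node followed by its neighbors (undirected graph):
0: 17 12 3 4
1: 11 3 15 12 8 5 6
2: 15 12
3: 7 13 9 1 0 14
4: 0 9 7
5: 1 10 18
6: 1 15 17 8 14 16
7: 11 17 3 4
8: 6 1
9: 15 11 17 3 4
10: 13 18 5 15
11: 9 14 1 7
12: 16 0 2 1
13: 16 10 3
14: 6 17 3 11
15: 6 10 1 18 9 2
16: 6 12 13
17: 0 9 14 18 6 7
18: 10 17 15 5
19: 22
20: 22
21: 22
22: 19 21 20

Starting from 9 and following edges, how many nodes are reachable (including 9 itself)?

19

BFS from 9 visits: 9, 15, 11, 17, 3, 4, 6, 10, 1, 18, 2, 14, 7, 0, 13, 8, 16, 5, 12
Reachable nodes: 19 of 23 total.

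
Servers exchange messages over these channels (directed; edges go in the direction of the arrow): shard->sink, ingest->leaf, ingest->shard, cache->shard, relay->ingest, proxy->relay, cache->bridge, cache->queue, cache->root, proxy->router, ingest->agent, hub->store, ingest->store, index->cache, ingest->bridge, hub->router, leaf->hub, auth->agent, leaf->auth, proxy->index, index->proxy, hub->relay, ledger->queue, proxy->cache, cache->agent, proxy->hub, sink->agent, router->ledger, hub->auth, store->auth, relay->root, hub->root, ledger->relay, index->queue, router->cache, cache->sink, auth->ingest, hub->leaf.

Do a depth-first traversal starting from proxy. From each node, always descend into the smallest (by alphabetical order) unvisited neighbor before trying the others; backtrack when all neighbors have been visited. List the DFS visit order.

proxy, cache, agent, bridge, queue, root, shard, sink, hub, auth, ingest, leaf, store, relay, router, ledger, index

Visit proxy
proxy → cache
cache → agent
cache → bridge
cache → queue
cache → root
cache → shard
shard → sink
proxy → hub
hub → auth
auth → ingest
ingest → leaf
ingest → store
hub → relay
hub → router
router → ledger
proxy → index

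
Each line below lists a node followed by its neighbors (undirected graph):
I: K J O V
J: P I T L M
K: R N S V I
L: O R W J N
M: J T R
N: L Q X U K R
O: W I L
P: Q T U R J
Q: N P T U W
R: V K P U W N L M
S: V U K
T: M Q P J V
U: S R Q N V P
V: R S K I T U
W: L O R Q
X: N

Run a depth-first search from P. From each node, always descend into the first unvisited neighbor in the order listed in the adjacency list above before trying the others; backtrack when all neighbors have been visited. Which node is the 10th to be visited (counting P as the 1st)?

Visit P
P → Q
Q → N
N → L
L → O
O → W
W → R
R → V
V → S
S → U
S → K
K → I
I → J
J → T
T → M
N → X

Visit order: P, Q, N, L, O, W, R, V, S, U, K, I, J, T, M, X

U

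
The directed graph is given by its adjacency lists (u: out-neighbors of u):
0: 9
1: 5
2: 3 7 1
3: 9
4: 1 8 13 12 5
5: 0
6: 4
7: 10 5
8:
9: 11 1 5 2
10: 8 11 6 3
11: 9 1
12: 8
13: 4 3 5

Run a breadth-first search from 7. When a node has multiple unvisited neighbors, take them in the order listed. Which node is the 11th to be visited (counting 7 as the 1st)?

Visit 7; enqueue 10, 5 → queue [10, 5]
Visit 10; enqueue 8, 11, 6, 3 → queue [5, 8, 11, 6, 3]
Visit 5; enqueue 0 → queue [8, 11, 6, 3, 0]
Visit 8 → queue [11, 6, 3, 0]
Visit 11; enqueue 9, 1 → queue [6, 3, 0, 9, 1]
Visit 6; enqueue 4 → queue [3, 0, 9, 1, 4]
Visit 3 → queue [0, 9, 1, 4]
Visit 0 → queue [9, 1, 4]
Visit 9; enqueue 2 → queue [1, 4, 2]
Visit 1 → queue [4, 2]
Visit 4; enqueue 13, 12 → queue [2, 13, 12]
Visit 2 → queue [13, 12]
Visit 13 → queue [12]
Visit 12 → queue []

Visit order: 7, 10, 5, 8, 11, 6, 3, 0, 9, 1, 4, 2, 13, 12

4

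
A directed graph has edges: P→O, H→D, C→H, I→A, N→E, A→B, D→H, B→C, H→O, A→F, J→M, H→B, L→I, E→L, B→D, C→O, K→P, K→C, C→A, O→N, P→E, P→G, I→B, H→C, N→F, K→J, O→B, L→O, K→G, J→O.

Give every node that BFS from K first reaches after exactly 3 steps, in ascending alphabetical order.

Level 0: K
Level 1: C, G, J, P
Level 2: A, E, H, M, O
Level 3: B, D, F, L, N
Level 4: I

B, D, F, L, N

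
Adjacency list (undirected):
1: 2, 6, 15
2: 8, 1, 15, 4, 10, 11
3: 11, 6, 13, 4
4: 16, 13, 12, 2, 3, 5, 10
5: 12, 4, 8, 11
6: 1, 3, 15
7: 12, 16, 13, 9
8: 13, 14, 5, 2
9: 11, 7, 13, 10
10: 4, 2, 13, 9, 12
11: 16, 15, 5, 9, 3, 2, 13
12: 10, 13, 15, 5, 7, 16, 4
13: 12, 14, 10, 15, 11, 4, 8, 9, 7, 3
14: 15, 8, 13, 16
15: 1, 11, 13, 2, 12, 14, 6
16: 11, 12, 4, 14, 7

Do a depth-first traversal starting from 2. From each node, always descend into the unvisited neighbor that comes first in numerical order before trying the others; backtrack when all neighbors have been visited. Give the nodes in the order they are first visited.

2 1 6 3 4 5 8 13 7 9 10 12 15 11 16 14

Visit 2
2 → 1
1 → 6
6 → 3
3 → 4
4 → 5
5 → 8
8 → 13
13 → 7
7 → 9
9 → 10
10 → 12
12 → 15
15 → 11
11 → 16
16 → 14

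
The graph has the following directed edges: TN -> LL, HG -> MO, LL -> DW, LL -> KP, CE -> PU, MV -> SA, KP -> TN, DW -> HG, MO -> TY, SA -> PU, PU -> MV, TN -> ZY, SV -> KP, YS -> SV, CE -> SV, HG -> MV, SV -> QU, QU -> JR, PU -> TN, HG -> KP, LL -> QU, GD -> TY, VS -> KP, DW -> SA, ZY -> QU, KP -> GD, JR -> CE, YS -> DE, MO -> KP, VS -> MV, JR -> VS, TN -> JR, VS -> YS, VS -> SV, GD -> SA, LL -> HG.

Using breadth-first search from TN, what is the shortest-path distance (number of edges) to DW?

2

Level 0: TN
Level 1: JR, LL, ZY
Level 2: CE, DW, HG, KP, QU, VS
Level 3: GD, MO, MV, PU, SA, SV, YS
Level 4: DE, TY
DW first appears at level 2.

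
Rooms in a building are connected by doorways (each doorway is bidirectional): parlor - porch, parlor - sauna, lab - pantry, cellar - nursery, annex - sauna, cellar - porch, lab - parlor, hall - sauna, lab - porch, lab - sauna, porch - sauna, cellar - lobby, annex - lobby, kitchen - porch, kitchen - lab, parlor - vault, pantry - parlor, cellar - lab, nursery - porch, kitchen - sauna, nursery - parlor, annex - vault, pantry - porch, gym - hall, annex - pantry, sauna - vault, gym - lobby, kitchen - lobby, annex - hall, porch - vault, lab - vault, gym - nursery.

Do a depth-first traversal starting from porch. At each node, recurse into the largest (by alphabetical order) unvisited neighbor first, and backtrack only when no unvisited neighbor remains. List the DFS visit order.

porch, vault, sauna, parlor, pantry, lab, kitchen, lobby, gym, nursery, cellar, hall, annex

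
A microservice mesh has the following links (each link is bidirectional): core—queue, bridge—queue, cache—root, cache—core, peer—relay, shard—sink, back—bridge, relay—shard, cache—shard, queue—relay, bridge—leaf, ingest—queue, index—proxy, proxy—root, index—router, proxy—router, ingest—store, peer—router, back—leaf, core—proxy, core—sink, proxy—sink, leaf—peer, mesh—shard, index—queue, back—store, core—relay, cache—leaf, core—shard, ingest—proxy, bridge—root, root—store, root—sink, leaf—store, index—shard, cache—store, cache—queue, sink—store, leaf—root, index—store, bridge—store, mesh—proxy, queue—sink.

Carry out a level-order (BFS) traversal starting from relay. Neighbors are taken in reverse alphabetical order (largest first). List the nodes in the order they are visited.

relay, shard, queue, peer, core, sink, mesh, index, cache, ingest, bridge, router, leaf, proxy, store, root, back

Visit relay; enqueue shard, queue, peer, core → queue [shard, queue, peer, core]
Visit shard; enqueue sink, mesh, index, cache → queue [queue, peer, core, sink, mesh, index, cache]
Visit queue; enqueue ingest, bridge → queue [peer, core, sink, mesh, index, cache, ingest, bridge]
Visit peer; enqueue router, leaf → queue [core, sink, mesh, index, cache, ingest, bridge, router, leaf]
Visit core; enqueue proxy → queue [sink, mesh, index, cache, ingest, bridge, router, leaf, proxy]
Visit sink; enqueue store, root → queue [mesh, index, cache, ingest, bridge, router, leaf, proxy, store, root]
Visit mesh → queue [index, cache, ingest, bridge, router, leaf, proxy, store, root]
Visit index → queue [cache, ingest, bridge, router, leaf, proxy, store, root]
Visit cache → queue [ingest, bridge, router, leaf, proxy, store, root]
Visit ingest → queue [bridge, router, leaf, proxy, store, root]
Visit bridge; enqueue back → queue [router, leaf, proxy, store, root, back]
Visit router → queue [leaf, proxy, store, root, back]
Visit leaf → queue [proxy, store, root, back]
Visit proxy → queue [store, root, back]
Visit store → queue [root, back]
Visit root → queue [back]
Visit back → queue []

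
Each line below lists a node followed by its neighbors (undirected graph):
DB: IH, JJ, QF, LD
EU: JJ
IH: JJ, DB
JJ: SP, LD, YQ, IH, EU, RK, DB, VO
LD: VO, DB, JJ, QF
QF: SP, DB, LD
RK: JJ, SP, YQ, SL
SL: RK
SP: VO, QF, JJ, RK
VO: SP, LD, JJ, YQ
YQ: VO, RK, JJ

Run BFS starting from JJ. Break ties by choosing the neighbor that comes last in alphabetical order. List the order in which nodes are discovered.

JJ YQ VO SP RK LD IH EU DB QF SL

Visit JJ; enqueue YQ, VO, SP, RK, LD, IH, EU, DB → queue [YQ, VO, SP, RK, LD, IH, EU, DB]
Visit YQ → queue [VO, SP, RK, LD, IH, EU, DB]
Visit VO → queue [SP, RK, LD, IH, EU, DB]
Visit SP; enqueue QF → queue [RK, LD, IH, EU, DB, QF]
Visit RK; enqueue SL → queue [LD, IH, EU, DB, QF, SL]
Visit LD → queue [IH, EU, DB, QF, SL]
Visit IH → queue [EU, DB, QF, SL]
Visit EU → queue [DB, QF, SL]
Visit DB → queue [QF, SL]
Visit QF → queue [SL]
Visit SL → queue []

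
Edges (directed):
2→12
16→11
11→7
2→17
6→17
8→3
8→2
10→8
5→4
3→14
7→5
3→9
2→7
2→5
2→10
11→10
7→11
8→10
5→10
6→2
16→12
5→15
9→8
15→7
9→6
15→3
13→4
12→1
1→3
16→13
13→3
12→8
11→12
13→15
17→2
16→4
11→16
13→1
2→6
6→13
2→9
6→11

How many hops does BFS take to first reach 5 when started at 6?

Level 0: 6
Level 1: 2, 11, 13, 17
Level 2: 1, 3, 4, 5, 7, 9, 10, 12, 15, 16
Level 3: 8, 14
5 first appears at level 2.

2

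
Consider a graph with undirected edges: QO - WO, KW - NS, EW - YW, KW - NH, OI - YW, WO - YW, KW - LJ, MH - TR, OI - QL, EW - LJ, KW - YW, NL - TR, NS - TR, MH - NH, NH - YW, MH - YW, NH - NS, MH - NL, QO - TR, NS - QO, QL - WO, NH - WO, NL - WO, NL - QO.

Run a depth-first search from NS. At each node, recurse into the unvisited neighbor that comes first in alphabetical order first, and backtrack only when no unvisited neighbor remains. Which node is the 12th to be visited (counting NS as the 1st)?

Visit NS
NS → KW
KW → LJ
LJ → EW
EW → YW
YW → MH
MH → NH
NH → WO
WO → NL
NL → QO
QO → TR
WO → QL
QL → OI

Visit order: NS, KW, LJ, EW, YW, MH, NH, WO, NL, QO, TR, QL, OI

QL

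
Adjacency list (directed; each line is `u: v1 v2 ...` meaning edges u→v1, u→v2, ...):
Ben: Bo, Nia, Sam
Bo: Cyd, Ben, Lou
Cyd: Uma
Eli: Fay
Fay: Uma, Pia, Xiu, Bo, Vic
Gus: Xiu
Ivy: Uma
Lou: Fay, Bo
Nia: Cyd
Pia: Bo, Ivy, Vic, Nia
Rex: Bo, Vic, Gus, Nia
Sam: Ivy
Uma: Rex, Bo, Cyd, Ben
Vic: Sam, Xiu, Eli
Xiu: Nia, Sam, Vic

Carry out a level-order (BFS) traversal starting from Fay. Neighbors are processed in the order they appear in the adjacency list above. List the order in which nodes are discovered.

Fay, Uma, Pia, Xiu, Bo, Vic, Rex, Cyd, Ben, Ivy, Nia, Sam, Lou, Eli, Gus

Visit Fay; enqueue Uma, Pia, Xiu, Bo, Vic → queue [Uma, Pia, Xiu, Bo, Vic]
Visit Uma; enqueue Rex, Cyd, Ben → queue [Pia, Xiu, Bo, Vic, Rex, Cyd, Ben]
Visit Pia; enqueue Ivy, Nia → queue [Xiu, Bo, Vic, Rex, Cyd, Ben, Ivy, Nia]
Visit Xiu; enqueue Sam → queue [Bo, Vic, Rex, Cyd, Ben, Ivy, Nia, Sam]
Visit Bo; enqueue Lou → queue [Vic, Rex, Cyd, Ben, Ivy, Nia, Sam, Lou]
Visit Vic; enqueue Eli → queue [Rex, Cyd, Ben, Ivy, Nia, Sam, Lou, Eli]
Visit Rex; enqueue Gus → queue [Cyd, Ben, Ivy, Nia, Sam, Lou, Eli, Gus]
Visit Cyd → queue [Ben, Ivy, Nia, Sam, Lou, Eli, Gus]
Visit Ben → queue [Ivy, Nia, Sam, Lou, Eli, Gus]
Visit Ivy → queue [Nia, Sam, Lou, Eli, Gus]
Visit Nia → queue [Sam, Lou, Eli, Gus]
Visit Sam → queue [Lou, Eli, Gus]
Visit Lou → queue [Eli, Gus]
Visit Eli → queue [Gus]
Visit Gus → queue []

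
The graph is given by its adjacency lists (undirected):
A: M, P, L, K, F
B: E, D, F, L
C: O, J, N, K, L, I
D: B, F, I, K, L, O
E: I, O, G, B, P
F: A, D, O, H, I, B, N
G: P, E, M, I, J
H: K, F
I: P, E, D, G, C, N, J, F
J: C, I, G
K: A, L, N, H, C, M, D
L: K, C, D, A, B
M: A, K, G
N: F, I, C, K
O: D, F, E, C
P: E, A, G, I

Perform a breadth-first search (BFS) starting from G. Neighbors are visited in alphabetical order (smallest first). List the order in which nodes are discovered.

G, E, I, J, M, P, B, O, C, D, F, N, A, K, L, H

Visit G; enqueue E, I, J, M, P → queue [E, I, J, M, P]
Visit E; enqueue B, O → queue [I, J, M, P, B, O]
Visit I; enqueue C, D, F, N → queue [J, M, P, B, O, C, D, F, N]
Visit J → queue [M, P, B, O, C, D, F, N]
Visit M; enqueue A, K → queue [P, B, O, C, D, F, N, A, K]
Visit P → queue [B, O, C, D, F, N, A, K]
Visit B; enqueue L → queue [O, C, D, F, N, A, K, L]
Visit O → queue [C, D, F, N, A, K, L]
Visit C → queue [D, F, N, A, K, L]
Visit D → queue [F, N, A, K, L]
Visit F; enqueue H → queue [N, A, K, L, H]
Visit N → queue [A, K, L, H]
Visit A → queue [K, L, H]
Visit K → queue [L, H]
Visit L → queue [H]
Visit H → queue []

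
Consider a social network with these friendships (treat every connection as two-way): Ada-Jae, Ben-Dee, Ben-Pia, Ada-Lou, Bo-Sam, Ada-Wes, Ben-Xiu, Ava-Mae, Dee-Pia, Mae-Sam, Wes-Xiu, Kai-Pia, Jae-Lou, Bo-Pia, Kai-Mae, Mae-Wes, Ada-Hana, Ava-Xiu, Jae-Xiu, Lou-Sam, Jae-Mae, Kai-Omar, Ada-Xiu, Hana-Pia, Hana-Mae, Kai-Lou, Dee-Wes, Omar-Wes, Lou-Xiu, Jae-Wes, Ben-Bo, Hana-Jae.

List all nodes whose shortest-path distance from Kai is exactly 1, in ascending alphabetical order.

Lou, Mae, Omar, Pia

Level 0: Kai
Level 1: Lou, Mae, Omar, Pia
Level 2: Ada, Ava, Ben, Bo, Dee, Hana, Jae, Sam, Wes, Xiu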